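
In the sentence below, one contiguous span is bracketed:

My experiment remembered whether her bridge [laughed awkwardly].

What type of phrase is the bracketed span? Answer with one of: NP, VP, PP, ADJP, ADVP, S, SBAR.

"laughed" is the head of the bracketed span, so the span is a verb phrase: VP.

VP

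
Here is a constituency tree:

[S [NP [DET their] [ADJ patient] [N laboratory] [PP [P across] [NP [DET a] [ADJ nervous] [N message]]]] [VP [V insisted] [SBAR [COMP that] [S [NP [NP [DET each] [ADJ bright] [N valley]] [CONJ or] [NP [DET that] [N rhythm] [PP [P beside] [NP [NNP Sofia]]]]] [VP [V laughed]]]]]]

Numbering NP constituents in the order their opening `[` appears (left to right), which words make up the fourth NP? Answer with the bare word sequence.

each bright valley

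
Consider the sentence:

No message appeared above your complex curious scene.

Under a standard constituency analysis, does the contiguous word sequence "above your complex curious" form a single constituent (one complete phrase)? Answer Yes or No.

No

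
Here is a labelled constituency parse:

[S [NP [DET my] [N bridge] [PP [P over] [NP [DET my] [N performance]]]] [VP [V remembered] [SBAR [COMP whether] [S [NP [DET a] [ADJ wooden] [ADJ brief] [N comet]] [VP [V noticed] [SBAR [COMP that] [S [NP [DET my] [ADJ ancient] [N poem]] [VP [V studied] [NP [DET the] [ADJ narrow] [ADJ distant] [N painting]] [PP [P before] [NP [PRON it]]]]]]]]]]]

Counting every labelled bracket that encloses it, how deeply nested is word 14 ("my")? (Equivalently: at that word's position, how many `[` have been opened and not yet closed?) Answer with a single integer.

9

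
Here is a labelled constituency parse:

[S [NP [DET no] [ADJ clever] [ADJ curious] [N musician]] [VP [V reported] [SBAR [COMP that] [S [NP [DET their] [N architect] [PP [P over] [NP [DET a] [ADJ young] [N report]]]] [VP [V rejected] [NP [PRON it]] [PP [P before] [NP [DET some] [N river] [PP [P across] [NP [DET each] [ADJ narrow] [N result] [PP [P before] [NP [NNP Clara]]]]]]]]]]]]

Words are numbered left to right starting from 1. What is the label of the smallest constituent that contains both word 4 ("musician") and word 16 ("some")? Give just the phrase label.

S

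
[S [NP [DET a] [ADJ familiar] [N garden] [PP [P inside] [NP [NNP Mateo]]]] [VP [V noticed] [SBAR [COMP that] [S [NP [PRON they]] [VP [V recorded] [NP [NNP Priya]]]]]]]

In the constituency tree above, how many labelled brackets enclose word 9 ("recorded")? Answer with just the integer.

6

Path from the root down to the word: S → VP → SBAR → S → VP → V. That is 6 enclosing brackets.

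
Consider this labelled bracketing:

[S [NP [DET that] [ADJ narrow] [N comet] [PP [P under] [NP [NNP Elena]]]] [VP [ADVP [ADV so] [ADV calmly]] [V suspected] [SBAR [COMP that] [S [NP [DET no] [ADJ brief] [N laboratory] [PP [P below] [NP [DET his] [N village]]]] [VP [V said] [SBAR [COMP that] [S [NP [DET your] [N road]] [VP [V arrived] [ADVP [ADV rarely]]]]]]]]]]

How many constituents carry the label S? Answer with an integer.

3

The S constituents are: [S that narrow comet under Elena so calmly suspected that no brief laboratory below his village said that your road arrived rarely]; [S no brief laboratory below his village said that your road arrived rarely]; [S your road arrived rarely]. Total: 3.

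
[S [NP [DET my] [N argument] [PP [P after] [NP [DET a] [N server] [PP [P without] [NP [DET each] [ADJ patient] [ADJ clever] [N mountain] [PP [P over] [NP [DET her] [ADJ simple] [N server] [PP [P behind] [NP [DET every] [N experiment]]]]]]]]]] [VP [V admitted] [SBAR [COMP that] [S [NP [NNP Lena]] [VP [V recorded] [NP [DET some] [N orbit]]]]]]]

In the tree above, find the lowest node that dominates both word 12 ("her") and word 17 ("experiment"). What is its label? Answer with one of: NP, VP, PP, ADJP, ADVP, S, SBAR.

NP

Both words fall inside [NP her simple server behind every experiment] (words 12–17), and no smaller constituent contains them both. Label: NP.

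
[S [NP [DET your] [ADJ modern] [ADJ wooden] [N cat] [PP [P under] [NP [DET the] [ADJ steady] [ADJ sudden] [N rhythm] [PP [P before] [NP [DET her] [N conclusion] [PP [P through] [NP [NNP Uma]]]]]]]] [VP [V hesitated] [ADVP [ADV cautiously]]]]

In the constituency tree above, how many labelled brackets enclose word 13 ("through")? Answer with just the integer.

8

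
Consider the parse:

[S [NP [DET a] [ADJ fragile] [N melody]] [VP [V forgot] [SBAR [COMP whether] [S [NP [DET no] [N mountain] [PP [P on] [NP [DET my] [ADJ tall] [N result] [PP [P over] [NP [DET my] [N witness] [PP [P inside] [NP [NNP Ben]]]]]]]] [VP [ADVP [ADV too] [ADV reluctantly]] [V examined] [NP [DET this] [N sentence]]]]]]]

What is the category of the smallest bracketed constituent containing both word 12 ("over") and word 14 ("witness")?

The smallest bracket enclosing both words is [PP over my witness inside Ben], so the label is PP.

PP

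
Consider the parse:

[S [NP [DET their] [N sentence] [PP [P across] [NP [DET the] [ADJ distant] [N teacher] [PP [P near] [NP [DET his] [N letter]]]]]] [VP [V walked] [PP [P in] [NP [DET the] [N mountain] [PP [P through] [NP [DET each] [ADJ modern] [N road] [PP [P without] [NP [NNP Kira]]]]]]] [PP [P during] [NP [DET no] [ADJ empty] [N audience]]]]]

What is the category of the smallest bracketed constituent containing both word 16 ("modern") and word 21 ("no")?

VP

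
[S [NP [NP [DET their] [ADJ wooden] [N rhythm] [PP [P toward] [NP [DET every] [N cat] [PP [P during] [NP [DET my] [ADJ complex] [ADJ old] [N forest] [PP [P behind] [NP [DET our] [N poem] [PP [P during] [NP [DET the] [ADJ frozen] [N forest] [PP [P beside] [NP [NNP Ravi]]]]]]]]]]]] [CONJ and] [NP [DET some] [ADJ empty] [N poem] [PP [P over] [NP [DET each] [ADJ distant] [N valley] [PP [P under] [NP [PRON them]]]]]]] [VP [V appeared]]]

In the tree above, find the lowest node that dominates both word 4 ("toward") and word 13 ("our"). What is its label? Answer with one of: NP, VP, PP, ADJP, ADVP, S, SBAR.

PP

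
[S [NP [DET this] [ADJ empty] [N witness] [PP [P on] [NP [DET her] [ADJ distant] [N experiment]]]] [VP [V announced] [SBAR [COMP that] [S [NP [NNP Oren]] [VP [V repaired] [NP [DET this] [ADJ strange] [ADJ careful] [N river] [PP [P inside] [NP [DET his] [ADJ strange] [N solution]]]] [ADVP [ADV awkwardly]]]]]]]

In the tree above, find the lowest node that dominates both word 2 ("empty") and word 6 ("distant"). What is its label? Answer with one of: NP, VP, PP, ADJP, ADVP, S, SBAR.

The smallest bracket enclosing both words is [NP this empty witness on her distant experiment], so the label is NP.

NP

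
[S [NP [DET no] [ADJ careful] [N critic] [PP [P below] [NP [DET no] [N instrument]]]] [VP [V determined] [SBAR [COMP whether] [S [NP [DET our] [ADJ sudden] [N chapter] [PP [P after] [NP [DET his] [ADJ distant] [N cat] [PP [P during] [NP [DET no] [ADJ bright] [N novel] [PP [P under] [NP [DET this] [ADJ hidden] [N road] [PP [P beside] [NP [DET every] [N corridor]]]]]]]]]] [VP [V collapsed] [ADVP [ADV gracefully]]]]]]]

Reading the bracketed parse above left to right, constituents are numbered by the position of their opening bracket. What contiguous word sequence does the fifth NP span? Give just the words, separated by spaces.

Opening `[NP` markers occur at word positions 1, 5, 9, 13, 17, 21, 25; the fifth of these opens the constituent [NP no bright novel under this hidden road beside every corridor].

no bright novel under this hidden road beside every corridor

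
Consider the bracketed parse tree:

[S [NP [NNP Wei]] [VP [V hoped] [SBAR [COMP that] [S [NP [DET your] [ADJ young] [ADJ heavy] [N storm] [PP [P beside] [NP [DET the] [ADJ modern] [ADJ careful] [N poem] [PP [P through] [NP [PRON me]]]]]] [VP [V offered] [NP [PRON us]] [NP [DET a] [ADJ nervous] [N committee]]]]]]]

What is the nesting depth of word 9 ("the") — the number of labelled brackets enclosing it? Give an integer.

8

Path from the root down to the word: S → VP → SBAR → S → NP → PP → NP → DET. That is 8 enclosing brackets.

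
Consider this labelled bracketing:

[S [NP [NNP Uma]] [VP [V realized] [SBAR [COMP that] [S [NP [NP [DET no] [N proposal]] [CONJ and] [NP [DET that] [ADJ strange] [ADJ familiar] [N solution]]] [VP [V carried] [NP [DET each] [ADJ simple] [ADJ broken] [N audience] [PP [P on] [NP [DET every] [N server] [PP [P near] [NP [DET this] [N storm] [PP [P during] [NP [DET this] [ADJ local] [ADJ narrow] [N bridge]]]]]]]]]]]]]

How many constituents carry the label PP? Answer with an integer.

Scanning left to right, an opening `[PP` appears at word positions 16, 19, 22 — 3 in total.

3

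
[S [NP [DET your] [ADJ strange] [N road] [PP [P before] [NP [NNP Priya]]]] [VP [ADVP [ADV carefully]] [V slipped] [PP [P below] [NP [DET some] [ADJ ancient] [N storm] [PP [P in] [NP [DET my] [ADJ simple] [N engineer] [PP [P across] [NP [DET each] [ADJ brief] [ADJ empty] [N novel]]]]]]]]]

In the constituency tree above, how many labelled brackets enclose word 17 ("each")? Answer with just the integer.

9

The word sits inside DET, which is inside NP, inside PP, inside NP, inside PP, inside NP, inside PP, inside VP, inside S — 9 brackets in all.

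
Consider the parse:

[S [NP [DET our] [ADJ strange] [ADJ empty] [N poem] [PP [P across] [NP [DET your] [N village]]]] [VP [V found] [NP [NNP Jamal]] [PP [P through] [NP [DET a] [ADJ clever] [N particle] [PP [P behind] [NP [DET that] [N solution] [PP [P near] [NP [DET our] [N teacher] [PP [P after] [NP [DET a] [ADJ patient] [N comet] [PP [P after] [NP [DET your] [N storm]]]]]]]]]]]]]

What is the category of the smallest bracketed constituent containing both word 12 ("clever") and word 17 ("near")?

The smallest bracket enclosing both words is [NP a clever particle behind that solution near our teacher after a patient comet after your storm], so the label is NP.

NP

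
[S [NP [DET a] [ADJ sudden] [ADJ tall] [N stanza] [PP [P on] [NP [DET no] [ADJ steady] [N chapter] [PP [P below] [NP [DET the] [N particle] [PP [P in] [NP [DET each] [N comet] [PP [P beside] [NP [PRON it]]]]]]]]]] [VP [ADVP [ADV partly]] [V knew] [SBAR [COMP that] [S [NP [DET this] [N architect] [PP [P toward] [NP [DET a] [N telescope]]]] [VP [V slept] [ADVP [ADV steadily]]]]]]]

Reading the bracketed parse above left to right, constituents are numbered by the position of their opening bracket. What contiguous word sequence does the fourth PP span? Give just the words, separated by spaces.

beside it

Opening `[PP` markers occur at word positions 5, 9, 12, 15, 22; the fourth of these opens the constituent [PP beside it].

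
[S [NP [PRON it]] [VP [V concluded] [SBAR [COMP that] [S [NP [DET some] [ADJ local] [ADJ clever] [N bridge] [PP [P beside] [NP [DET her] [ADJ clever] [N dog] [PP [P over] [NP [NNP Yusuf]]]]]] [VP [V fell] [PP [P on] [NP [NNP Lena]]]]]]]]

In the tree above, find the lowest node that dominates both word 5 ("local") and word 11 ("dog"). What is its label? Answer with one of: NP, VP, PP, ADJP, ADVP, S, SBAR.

The smallest bracket enclosing both words is [NP some local clever bridge beside her clever dog over Yusuf], so the label is NP.

NP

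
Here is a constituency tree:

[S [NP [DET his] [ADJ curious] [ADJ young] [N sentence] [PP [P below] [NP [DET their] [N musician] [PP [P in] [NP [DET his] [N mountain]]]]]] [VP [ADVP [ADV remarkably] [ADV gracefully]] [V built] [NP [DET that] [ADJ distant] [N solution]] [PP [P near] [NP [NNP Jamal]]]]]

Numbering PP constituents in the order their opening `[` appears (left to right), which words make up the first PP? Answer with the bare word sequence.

The PP opening brackets appear, in order, over: "below their musician in his mountain"; "in his mountain"; "near Jamal". The first one spans "below their musician in his mountain".

below their musician in his mountain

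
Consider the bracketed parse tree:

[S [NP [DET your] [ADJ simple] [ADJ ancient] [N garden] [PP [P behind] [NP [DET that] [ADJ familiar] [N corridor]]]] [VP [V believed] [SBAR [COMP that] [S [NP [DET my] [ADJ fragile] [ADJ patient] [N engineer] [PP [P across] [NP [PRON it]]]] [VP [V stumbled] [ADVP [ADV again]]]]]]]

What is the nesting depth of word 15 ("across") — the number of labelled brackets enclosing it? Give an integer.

The word sits inside P, which is inside PP, inside NP, inside S, inside SBAR, inside VP, inside S — 7 brackets in all.

7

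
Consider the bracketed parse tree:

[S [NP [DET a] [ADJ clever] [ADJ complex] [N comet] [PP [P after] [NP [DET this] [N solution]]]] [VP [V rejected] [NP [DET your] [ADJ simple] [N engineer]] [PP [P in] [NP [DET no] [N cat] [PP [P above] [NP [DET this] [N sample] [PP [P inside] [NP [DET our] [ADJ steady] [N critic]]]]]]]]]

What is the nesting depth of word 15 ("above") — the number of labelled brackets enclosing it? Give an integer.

6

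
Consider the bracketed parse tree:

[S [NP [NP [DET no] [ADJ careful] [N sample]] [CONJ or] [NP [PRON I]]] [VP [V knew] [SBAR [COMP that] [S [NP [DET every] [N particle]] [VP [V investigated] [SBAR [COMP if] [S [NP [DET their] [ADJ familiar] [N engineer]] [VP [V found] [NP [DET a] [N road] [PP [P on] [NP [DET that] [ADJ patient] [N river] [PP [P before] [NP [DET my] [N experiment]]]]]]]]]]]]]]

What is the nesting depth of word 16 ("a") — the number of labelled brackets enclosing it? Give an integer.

10

Counting open brackets not yet closed at "a": [S [VP [SBAR [S [VP [SBAR [S [VP [NP [DET = 10.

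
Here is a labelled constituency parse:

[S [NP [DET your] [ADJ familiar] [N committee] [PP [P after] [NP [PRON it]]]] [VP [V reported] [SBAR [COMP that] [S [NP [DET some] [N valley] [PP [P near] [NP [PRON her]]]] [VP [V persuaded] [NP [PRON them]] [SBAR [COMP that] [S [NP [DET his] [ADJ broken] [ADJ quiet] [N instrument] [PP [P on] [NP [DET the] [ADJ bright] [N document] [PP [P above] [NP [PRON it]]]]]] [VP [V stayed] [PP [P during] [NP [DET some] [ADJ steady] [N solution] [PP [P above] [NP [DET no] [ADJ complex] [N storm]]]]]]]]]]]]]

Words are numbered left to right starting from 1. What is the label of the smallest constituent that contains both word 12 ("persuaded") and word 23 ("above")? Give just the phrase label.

VP

Both words fall inside [VP persuaded them that his broken quiet instrument on the bright document above it stayed during some steady solution above no complex storm] (words 12–33), and no smaller constituent contains them both. Label: VP.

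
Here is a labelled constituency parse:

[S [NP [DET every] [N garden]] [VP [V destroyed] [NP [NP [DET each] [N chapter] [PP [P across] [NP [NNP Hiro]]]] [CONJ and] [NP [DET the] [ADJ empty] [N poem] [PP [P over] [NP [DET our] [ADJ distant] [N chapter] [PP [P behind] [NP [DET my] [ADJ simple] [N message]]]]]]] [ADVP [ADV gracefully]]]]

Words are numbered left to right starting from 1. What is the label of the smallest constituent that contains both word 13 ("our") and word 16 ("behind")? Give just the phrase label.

NP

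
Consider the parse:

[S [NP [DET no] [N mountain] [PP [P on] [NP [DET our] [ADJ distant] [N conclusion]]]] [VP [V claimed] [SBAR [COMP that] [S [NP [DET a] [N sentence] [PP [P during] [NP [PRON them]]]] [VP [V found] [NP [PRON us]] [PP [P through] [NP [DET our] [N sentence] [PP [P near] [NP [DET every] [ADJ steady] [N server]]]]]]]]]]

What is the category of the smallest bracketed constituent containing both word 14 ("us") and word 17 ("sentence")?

VP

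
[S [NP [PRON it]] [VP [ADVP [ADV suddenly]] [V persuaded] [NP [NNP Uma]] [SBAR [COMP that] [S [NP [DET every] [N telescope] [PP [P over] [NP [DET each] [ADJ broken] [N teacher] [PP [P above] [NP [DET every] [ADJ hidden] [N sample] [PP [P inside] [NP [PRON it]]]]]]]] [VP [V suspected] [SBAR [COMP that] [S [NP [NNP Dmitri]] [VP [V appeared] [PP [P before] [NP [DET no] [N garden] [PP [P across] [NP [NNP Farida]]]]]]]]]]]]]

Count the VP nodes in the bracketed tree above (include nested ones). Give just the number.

The VP constituents are: [VP suddenly persuaded Uma that every telescope over each broken teacher above every hidden sample inside it suspected that Dmitri appeared before no garden across Farida]; [VP suspected that Dmitri appeared before no garden across Farida]; [VP appeared before no garden across Farida]. Total: 3.

3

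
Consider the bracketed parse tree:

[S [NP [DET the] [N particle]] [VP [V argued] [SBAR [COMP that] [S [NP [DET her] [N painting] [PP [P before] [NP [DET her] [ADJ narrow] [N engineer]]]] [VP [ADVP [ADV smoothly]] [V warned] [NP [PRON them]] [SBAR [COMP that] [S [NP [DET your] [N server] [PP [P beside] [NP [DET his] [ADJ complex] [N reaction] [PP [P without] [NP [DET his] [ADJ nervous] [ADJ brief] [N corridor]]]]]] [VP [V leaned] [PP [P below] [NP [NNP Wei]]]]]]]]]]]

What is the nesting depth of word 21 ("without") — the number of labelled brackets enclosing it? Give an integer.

12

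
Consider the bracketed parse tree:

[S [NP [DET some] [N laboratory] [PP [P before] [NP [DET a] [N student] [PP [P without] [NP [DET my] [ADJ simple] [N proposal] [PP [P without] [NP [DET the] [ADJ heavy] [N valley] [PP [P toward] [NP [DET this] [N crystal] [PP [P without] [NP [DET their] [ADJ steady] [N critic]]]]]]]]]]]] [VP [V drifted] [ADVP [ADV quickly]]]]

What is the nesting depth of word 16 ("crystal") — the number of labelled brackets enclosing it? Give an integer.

11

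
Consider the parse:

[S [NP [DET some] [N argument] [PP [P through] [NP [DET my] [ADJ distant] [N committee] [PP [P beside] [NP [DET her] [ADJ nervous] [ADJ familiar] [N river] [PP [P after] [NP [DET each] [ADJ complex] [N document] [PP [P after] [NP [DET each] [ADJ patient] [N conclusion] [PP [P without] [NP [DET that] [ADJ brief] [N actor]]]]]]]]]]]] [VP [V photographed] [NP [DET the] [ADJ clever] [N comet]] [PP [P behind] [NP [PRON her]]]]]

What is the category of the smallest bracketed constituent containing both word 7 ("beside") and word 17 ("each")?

The smallest bracket enclosing both words is [PP beside her nervous familiar river after each complex document after each patient conclusion without that brief actor], so the label is PP.

PP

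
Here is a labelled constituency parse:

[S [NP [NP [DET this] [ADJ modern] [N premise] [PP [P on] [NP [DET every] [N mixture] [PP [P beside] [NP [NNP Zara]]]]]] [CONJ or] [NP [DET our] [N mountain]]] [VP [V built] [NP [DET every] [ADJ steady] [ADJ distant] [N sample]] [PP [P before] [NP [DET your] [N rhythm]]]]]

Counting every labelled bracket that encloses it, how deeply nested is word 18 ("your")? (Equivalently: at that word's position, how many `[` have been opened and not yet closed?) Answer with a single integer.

5

Path from the root down to the word: S → VP → PP → NP → DET. That is 5 enclosing brackets.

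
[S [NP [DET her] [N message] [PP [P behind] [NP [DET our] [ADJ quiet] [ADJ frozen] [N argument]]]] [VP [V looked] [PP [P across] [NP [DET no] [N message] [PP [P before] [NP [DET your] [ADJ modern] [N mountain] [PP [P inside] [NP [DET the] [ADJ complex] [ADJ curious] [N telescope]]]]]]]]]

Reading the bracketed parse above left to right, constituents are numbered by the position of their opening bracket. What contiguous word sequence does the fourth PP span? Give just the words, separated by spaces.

inside the complex curious telescope

The PP opening brackets appear, in order, over: "behind our quiet frozen argument"; "across no message before your modern mountain inside the complex curious telescope"; "before your modern mountain inside the complex curious telescope"; "inside the complex curious telescope". The fourth one spans "inside the complex curious telescope".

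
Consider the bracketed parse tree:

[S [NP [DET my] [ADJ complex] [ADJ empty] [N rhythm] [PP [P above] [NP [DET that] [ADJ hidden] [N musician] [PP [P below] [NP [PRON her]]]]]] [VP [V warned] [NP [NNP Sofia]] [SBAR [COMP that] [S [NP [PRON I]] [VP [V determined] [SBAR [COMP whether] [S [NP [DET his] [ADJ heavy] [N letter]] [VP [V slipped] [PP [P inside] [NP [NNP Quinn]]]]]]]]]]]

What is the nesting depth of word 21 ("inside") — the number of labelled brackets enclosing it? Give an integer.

Path from the root down to the word: S → VP → SBAR → S → VP → SBAR → S → VP → PP → P. That is 10 enclosing brackets.

10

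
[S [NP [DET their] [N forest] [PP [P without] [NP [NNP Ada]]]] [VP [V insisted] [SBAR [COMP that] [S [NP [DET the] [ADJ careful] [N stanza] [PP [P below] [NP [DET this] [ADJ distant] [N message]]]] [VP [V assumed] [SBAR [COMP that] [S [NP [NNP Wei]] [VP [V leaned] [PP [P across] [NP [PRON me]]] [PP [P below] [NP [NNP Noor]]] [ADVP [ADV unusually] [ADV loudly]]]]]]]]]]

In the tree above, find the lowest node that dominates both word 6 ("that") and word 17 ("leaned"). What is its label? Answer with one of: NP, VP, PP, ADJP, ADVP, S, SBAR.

SBAR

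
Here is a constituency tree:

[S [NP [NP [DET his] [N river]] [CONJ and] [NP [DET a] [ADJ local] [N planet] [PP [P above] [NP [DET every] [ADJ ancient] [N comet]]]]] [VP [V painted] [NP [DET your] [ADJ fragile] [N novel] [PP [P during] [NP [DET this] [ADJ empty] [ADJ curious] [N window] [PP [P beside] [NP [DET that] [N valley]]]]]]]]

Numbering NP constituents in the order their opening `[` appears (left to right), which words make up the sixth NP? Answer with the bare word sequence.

The NP opening brackets appear, in order, over: "his river and a local planet above every ancient comet"; "his river"; "a local planet above every ancient comet"; "every ancient comet"; "your fragile novel during this empty curious window beside that valley"; "this empty curious window beside that valley"; "that valley". The sixth one spans "this empty curious window beside that valley".

this empty curious window beside that valley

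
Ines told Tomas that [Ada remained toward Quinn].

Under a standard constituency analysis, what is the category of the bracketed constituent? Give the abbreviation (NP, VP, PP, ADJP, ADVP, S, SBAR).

S

The span is built around the head "remained" — a clause (S).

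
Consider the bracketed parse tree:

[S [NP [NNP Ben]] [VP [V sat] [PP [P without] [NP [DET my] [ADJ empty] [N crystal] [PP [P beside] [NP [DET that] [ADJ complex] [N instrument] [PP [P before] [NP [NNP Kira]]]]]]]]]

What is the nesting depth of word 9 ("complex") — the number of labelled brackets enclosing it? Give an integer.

The word sits inside ADJ, which is inside NP, inside PP, inside NP, inside PP, inside VP, inside S — 7 brackets in all.

7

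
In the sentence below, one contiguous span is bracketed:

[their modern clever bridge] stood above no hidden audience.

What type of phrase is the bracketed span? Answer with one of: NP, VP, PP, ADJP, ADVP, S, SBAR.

NP

The bracketed span "their modern clever bridge" is headed by "bridge", making it a noun phrase (NP).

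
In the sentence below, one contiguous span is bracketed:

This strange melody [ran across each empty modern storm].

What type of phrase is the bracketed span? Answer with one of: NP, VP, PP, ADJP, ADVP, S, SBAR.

VP

The span is built around the verb "ran" — a verb phrase (VP).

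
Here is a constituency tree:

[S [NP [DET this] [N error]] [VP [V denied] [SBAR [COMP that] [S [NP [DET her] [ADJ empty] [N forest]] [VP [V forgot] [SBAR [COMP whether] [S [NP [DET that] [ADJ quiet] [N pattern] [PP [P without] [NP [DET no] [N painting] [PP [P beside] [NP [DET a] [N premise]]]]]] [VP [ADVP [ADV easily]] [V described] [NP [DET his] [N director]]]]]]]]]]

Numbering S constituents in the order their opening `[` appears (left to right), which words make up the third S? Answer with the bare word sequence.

that quiet pattern without no painting beside a premise easily described his director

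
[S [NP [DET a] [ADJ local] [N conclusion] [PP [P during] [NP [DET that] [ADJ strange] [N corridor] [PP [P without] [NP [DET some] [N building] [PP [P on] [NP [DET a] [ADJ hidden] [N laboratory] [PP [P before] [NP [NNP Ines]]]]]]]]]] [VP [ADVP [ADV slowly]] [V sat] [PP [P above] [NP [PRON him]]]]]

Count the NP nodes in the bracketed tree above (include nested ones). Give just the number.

Listing each NP by its span: [NP a local conclusion during that strange corridor without some building on a hidden laboratory before Ines]; [NP that strange corridor without some building on a hidden laboratory before Ines]; [NP some building on a hidden laboratory before Ines]; [NP a hidden laboratory before Ines]; [NP Ines]; [NP him] — that makes 6.

6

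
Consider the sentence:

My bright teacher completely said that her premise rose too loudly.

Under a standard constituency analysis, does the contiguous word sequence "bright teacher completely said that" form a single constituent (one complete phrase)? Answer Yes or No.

No

The sequence begins inside the noun phrase "my bright teacher" and ends inside the verb phrase "completely said that her premise rose too loudly"; it crosses a phrase boundary, so no single node in the tree spans exactly those words.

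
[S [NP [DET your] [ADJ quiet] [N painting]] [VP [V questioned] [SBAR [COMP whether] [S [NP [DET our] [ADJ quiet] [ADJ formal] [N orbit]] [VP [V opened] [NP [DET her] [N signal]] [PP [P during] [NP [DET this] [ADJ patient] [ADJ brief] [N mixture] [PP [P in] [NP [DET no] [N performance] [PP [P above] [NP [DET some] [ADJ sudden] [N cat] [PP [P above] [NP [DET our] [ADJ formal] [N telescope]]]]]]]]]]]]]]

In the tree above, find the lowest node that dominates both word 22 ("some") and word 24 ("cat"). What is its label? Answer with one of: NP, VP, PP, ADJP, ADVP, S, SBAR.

NP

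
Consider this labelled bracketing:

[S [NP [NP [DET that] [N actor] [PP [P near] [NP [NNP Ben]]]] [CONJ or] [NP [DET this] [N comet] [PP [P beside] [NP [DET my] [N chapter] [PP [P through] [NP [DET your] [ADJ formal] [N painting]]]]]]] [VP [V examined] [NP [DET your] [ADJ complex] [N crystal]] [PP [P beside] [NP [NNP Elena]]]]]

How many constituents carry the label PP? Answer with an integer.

4

Listing each PP by its span: [PP near Ben]; [PP beside my chapter through your formal painting]; [PP through your formal painting]; [PP beside Elena] — that makes 4.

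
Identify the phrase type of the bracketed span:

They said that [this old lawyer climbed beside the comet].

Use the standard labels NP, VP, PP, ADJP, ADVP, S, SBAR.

The span is built around the head "climbed" — a clause (S).

S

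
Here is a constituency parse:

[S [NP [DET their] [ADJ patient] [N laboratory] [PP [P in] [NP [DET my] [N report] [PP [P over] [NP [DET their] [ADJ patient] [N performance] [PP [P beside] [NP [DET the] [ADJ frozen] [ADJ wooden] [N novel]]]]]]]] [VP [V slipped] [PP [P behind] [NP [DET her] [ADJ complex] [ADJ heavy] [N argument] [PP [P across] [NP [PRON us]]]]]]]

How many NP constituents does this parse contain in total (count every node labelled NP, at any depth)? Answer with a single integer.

6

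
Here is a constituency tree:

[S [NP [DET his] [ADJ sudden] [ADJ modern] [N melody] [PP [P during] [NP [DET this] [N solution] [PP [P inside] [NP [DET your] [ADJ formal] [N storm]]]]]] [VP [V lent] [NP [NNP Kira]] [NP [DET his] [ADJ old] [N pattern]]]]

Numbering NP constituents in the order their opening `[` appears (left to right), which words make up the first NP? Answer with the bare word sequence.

his sudden modern melody during this solution inside your formal storm

The NP opening brackets appear, in order, over: "his sudden modern melody during this solution inside your formal storm"; "this solution inside your formal storm"; "your formal storm"; "Kira"; "his old pattern". The first one spans "his sudden modern melody during this solution inside your formal storm".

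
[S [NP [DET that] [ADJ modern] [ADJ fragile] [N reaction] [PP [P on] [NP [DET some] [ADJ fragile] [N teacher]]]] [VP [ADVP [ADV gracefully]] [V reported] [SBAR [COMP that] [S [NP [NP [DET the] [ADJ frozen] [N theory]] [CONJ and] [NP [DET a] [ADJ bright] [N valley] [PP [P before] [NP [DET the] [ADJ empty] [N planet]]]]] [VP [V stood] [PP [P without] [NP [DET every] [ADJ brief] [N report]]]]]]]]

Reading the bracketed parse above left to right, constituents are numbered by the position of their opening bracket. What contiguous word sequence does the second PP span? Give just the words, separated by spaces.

before the empty planet

In left-to-right order the PP constituents are "on some fragile teacher"; "before the empty planet"; "without every brief report". Number 2 is "before the empty planet".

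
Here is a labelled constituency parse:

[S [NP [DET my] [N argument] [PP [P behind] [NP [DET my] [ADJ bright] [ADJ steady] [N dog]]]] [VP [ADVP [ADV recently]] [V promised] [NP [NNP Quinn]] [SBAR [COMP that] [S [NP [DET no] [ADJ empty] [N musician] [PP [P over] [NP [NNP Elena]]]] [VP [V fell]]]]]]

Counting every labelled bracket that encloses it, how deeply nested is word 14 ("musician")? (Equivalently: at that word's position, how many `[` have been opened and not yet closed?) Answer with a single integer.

Counting open brackets not yet closed at "musician": [S [VP [SBAR [S [NP [N = 6.

6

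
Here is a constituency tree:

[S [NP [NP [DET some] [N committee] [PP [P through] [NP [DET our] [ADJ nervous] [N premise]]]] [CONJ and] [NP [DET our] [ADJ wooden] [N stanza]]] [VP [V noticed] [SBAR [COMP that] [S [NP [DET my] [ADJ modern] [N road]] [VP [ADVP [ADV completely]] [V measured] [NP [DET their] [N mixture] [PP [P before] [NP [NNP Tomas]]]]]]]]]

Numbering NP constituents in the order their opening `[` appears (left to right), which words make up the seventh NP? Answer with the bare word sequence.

The NP opening brackets appear, in order, over: "some committee through our nervous premise and our wooden stanza"; "some committee through our nervous premise"; "our nervous premise"; "our wooden stanza"; "my modern road"; "their mixture before Tomas"; "Tomas". The seventh one spans "Tomas".

Tomas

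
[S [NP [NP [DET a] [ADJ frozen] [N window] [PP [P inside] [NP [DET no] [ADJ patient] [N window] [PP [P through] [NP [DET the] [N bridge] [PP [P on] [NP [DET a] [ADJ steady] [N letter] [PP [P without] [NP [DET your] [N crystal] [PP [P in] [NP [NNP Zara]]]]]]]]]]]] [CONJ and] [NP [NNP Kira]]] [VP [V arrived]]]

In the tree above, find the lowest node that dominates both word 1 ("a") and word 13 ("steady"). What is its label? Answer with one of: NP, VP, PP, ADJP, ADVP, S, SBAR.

NP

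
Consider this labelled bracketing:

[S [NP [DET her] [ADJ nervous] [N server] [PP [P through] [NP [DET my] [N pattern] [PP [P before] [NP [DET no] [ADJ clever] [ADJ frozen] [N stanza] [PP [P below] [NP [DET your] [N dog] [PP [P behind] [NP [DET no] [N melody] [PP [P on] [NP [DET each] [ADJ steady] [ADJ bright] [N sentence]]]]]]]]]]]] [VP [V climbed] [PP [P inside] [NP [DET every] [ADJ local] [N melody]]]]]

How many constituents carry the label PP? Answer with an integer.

6

Scanning left to right, an opening `[PP` appears at word positions 4, 7, 12, 15, 18, 24 — 6 in total.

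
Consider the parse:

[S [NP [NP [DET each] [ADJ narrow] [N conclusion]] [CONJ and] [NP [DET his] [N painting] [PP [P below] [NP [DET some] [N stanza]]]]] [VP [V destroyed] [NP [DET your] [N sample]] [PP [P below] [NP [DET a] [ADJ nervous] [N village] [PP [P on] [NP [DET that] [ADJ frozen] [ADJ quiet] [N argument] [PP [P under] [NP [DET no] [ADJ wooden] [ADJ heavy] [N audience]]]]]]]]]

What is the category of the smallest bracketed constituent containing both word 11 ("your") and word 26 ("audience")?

VP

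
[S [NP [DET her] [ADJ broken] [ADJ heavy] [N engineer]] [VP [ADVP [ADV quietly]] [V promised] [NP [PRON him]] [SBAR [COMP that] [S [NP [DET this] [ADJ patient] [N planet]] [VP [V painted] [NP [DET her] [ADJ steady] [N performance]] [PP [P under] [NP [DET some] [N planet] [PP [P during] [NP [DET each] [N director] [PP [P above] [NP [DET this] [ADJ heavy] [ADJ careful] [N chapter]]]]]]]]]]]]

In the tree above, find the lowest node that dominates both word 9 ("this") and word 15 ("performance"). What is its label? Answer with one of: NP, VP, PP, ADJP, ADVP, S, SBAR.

S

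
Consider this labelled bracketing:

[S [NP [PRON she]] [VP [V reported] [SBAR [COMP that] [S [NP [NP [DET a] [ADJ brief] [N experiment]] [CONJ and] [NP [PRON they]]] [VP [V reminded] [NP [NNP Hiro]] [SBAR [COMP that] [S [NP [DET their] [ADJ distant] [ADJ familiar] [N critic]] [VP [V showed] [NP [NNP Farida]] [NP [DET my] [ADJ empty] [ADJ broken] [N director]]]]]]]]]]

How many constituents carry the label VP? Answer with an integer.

3

Listing each VP by its span: [VP reported that a brief experiment and they reminded Hiro that their distant familiar critic showed Farida my empty broken director]; [VP reminded Hiro that their distant familiar critic showed Farida my empty broken director]; [VP showed Farida my empty broken director] — that makes 3.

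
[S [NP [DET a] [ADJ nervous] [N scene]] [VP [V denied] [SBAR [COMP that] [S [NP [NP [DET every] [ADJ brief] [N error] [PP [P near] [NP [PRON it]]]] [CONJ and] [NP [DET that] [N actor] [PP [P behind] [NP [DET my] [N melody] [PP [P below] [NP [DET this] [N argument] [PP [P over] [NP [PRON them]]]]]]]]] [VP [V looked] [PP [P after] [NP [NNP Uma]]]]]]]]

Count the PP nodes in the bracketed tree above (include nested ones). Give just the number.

The PP constituents are: [PP near it]; [PP behind my melody below this argument over them]; [PP below this argument over them]; [PP over them]; [PP after Uma]. Total: 5.

5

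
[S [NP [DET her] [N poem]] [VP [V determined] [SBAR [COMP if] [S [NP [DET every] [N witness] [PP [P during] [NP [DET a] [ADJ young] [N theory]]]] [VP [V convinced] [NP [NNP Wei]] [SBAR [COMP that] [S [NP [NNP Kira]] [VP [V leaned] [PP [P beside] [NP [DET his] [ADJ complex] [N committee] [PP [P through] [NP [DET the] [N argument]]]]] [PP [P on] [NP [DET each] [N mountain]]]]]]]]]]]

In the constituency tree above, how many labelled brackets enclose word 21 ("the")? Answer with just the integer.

13

Counting open brackets not yet closed at "the": [S [VP [SBAR [S [VP [SBAR [S [VP [PP [NP [PP [NP [DET = 13.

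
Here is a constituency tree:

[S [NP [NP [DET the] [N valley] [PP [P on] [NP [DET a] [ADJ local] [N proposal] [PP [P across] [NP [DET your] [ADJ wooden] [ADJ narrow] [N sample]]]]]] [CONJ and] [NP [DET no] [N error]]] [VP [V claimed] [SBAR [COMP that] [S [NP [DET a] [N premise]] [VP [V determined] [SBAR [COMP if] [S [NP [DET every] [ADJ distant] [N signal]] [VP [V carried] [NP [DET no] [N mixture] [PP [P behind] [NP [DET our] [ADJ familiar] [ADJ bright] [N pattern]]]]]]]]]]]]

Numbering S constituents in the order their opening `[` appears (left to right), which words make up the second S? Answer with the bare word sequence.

The S opening brackets appear, in order, over: "the valley on a local proposal across your wooden narrow sample and no error claimed that a premise determined if every distant signal carried no mixture behind our familiar bright pattern"; "a premise determined if every distant signal carried no mixture behind our familiar bright pattern"; "every distant signal carried no mixture behind our familiar bright pattern". The second one spans "a premise determined if every distant signal carried no mixture behind our familiar bright pattern".

a premise determined if every distant signal carried no mixture behind our familiar bright pattern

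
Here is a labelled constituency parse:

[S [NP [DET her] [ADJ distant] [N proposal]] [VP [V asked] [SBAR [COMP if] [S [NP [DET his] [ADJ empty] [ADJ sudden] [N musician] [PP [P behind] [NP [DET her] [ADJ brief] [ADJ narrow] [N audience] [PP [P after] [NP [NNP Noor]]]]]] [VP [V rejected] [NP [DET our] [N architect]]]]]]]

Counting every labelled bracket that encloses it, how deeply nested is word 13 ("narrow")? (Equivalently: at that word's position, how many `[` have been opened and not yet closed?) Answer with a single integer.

8

The word sits inside ADJ, which is inside NP, inside PP, inside NP, inside S, inside SBAR, inside VP, inside S — 8 brackets in all.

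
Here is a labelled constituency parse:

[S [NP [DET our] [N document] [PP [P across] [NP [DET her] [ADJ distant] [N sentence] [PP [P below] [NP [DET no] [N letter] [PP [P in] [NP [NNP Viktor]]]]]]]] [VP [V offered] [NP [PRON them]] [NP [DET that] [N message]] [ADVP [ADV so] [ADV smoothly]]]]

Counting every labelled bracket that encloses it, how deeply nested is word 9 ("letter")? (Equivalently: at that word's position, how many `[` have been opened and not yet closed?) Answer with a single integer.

Counting open brackets not yet closed at "letter": [S [NP [PP [NP [PP [NP [N = 7.

7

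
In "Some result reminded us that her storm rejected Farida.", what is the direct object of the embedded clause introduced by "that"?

Farida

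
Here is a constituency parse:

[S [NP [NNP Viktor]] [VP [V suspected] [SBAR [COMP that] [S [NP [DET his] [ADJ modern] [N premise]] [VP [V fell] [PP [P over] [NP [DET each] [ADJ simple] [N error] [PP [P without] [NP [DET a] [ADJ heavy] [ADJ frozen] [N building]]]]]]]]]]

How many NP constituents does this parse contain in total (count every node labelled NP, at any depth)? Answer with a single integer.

Listing each NP by its span: [NP Viktor]; [NP his modern premise]; [NP each simple error without a heavy frozen building]; [NP a heavy frozen building] — that makes 4.

4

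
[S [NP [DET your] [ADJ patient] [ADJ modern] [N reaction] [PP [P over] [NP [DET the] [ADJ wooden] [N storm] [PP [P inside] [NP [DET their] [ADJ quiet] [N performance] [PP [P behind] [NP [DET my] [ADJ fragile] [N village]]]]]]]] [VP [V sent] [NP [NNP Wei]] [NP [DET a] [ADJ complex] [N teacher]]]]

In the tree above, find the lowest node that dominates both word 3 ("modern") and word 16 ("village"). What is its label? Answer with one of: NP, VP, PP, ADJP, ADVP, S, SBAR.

NP

The smallest bracket enclosing both words is [NP your patient modern reaction over the wooden storm inside their quiet performance behind my fragile village], so the label is NP.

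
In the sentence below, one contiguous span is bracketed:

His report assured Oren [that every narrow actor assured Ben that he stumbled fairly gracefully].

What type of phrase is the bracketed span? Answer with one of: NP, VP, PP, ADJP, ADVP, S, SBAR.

SBAR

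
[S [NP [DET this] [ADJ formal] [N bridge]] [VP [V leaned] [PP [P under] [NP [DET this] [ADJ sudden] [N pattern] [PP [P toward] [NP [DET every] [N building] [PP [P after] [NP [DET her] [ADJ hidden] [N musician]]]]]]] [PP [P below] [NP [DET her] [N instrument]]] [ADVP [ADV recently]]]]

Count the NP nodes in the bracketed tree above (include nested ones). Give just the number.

Listing each NP by its span: [NP this formal bridge]; [NP this sudden pattern toward every building after her hidden musician]; [NP every building after her hidden musician]; [NP her hidden musician]; [NP her instrument] — that makes 5.

5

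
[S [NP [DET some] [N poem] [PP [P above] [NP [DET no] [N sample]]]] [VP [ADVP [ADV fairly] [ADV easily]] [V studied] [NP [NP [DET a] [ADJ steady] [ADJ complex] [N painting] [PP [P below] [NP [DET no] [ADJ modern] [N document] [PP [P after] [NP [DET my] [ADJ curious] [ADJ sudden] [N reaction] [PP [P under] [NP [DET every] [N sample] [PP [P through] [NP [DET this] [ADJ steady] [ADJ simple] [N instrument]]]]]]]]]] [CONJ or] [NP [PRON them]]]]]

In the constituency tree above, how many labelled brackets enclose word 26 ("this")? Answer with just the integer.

13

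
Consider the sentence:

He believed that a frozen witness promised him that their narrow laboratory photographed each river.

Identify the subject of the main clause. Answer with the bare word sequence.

The subject of the main clause is the NP immediately before the verb "believed": "he".

he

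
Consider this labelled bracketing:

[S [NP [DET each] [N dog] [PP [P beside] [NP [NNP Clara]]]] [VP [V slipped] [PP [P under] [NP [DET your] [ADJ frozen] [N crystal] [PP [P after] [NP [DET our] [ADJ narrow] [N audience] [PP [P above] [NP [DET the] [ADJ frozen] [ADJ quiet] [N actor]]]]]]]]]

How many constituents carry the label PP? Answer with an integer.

4

Listing each PP by its span: [PP beside Clara]; [PP under your frozen crystal after our narrow audience above the frozen quiet actor]; [PP after our narrow audience above the frozen quiet actor]; [PP above the frozen quiet actor] — that makes 4.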